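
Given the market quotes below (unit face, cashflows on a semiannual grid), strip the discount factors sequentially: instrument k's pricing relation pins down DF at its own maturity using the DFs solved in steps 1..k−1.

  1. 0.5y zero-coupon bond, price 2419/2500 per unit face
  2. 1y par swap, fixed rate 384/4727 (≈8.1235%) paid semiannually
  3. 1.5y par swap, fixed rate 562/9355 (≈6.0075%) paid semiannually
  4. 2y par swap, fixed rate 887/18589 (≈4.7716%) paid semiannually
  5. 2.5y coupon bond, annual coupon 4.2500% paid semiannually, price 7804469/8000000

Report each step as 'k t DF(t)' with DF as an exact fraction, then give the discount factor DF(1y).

step 1 [0.5y] zero: DF = P = 2419/2500 ≈ 0.967600
step 2 [1y] swap r/2=192/4727: DF=(1 − 192/4727·(0.967600))/(1+192/4727) = 577/625 ≈ 0.923200
step 3 [1.5y] swap r/2=281/9355: DF=(1 − 281/9355·(0.967600+0.923200))/(1+281/9355) = 9157/10000 ≈ 0.915700
step 4 [2y] swap r/2=887/37178: DF=(1 − 887/37178·(0.967600+0.923200+0.915700))/(1+887/37178) = 9113/10000 ≈ 0.911300
step 5 [2.5y] bond c/2=17/800: DF=(7804469/8000000 − 17/800·(0.967600+0.923200+0.915700+0.911300))/(1+17/800) = 8779/10000 ≈ 0.877900

1 1/2 2419/2500
2 1 577/625
3 3/2 9157/10000
4 2 9113/10000
5 5/2 8779/10000
DF(1y) = 577/625 ≈ 0.923200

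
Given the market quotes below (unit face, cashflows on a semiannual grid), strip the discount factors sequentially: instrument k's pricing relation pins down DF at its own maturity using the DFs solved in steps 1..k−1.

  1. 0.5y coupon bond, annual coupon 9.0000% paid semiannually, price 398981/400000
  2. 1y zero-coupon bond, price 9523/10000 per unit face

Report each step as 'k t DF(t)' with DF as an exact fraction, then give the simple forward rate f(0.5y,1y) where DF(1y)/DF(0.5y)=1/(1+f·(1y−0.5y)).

1 1/2 1909/2000
2 1 9523/10000
f(0.5y,1y) = ((1909/2000)/(9523/10000) − 1)/(1/2) = 44/9523 ≈ 0.4620%

step 1 [0.5y] bond c/2=9/200: DF=(398981/400000 − 9/200·(0))/(1+9/200) = 1909/2000 ≈ 0.954500
step 2 [1y] zero: DF = P = 9523/10000 ≈ 0.952300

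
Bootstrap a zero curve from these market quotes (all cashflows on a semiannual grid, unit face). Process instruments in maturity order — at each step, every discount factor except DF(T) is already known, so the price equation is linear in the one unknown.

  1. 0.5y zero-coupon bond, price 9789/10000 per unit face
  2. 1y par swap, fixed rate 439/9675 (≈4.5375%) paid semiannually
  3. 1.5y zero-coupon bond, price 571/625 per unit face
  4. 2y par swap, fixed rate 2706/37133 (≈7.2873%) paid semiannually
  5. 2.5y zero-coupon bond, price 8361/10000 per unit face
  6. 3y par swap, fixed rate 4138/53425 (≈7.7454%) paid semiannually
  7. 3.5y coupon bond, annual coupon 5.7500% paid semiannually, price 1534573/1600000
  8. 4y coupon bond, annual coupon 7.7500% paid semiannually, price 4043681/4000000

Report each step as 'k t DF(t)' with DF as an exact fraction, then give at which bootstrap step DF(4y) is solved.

step 1 [0.5y] zero: DF = P = 9789/10000 ≈ 0.978900
step 2 [1y] swap r/2=439/19350: DF=(1 − 439/19350·(0.978900))/(1+439/19350) = 9561/10000 ≈ 0.956100
step 3 [1.5y] zero: DF = P = 571/625 ≈ 0.913600
step 4 [2y] swap r/2=1353/37133: DF=(1 − 1353/37133·(0.978900+0.956100+0.913600))/(1+1353/37133) = 8647/10000 ≈ 0.864700
step 5 [2.5y] zero: DF = P = 8361/10000 ≈ 0.836100
step 6 [3y] swap r/2=2069/53425: DF=(1 − 2069/53425·(0.978900+0.956100+0.913600+0.864700+0.836100))/(1+2069/53425) = 7931/10000 ≈ 0.793100
step 7 [3.5y] bond c/2=23/800: DF=(1534573/1600000 − 23/800·(0.978900+0.956100+0.913600+0.864700+0.836100+0.793100))/(1+23/800) = 783/1000 ≈ 0.783000
step 8 [4y] bond c/2=31/800: DF=(4043681/4000000 − 31/800·(0.978900+0.956100+0.913600+0.864700+0.836100+0.793100+0.783000))/(1+31/800) = 7447/10000 ≈ 0.744700

1 1/2 9789/10000
2 1 9561/10000
3 3/2 571/625
4 2 8647/10000
5 5/2 8361/10000
6 3 7931/10000
7 7/2 783/1000
8 4 7447/10000
DF(4y) is solved at step 8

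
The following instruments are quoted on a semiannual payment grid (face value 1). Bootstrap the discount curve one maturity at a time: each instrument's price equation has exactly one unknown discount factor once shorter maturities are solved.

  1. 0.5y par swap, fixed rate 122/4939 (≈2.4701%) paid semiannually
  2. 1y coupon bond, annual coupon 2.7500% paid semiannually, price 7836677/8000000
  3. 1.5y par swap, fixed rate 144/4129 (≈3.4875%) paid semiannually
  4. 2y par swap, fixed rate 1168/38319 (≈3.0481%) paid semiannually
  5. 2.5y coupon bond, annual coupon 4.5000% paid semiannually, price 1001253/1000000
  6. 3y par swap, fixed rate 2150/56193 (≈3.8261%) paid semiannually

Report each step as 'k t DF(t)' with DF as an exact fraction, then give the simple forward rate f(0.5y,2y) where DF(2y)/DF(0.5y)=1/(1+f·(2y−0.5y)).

1 1/2 4939/5000
2 1 9529/10000
3 3/2 1187/1250
4 2 1177/1250
5 5/2 8949/10000
6 3 357/400
f(0.5y,2y) = ((4939/5000)/(1177/1250) − 1)/(3/2) = 7/214 ≈ 3.2710%

step 1 [0.5y] swap r/2=61/4939: DF=(1 − 61/4939·(0))/(1+61/4939) = 4939/5000 ≈ 0.987800
step 2 [1y] bond c/2=11/800: DF=(7836677/8000000 − 11/800·(0.987800))/(1+11/800) = 9529/10000 ≈ 0.952900
step 3 [1.5y] swap r/2=72/4129: DF=(1 − 72/4129·(0.987800+0.952900))/(1+72/4129) = 1187/1250 ≈ 0.949600
step 4 [2y] swap r/2=584/38319: DF=(1 − 584/38319·(0.987800+0.952900+0.949600))/(1+584/38319) = 1177/1250 ≈ 0.941600
step 5 [2.5y] bond c/2=9/400: DF=(1001253/1000000 − 9/400·(0.987800+0.952900+0.949600+0.941600))/(1+9/400) = 8949/10000 ≈ 0.894900
step 6 [3y] swap r/2=1075/56193: DF=(1 − 1075/56193·(0.987800+0.952900+0.949600+0.941600+0.894900))/(1+1075/56193) = 357/400 ≈ 0.892500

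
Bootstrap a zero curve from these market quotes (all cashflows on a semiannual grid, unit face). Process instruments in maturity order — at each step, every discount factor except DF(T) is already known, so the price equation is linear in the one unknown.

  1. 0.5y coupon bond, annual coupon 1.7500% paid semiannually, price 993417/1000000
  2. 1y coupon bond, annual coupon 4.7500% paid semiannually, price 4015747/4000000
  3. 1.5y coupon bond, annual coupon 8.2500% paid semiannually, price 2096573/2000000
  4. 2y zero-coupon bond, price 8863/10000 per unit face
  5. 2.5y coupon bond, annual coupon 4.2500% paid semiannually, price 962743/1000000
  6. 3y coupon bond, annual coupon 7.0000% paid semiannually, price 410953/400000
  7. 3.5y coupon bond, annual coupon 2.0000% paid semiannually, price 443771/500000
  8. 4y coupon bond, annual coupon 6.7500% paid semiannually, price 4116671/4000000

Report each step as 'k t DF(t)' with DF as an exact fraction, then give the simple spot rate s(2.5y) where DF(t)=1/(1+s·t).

step 1 [0.5y] bond c/2=7/800: DF=(993417/1000000 − 7/800·(0))/(1+7/800) = 1231/1250 ≈ 0.984800
step 2 [1y] bond c/2=19/800: DF=(4015747/4000000 − 19/800·(0.984800))/(1+19/800) = 4789/5000 ≈ 0.957800
step 3 [1.5y] bond c/2=33/800: DF=(2096573/2000000 − 33/800·(0.984800+0.957800))/(1+33/800) = 4649/5000 ≈ 0.929800
step 4 [2y] zero: DF = P = 8863/10000 ≈ 0.886300
step 5 [2.5y] bond c/2=17/800: DF=(962743/1000000 − 17/800·(0.984800+0.957800+0.929800+0.886300))/(1+17/800) = 1729/2000 ≈ 0.864500
step 6 [3y] bond c/2=7/200: DF=(410953/400000 − 7/200·(0.984800+0.957800+0.929800+0.886300+0.864500))/(1+7/200) = 8363/10000 ≈ 0.836300
step 7 [3.5y] bond c/2=1/100: DF=(443771/500000 − 1/100·(0.984800+0.957800+0.929800+0.886300+0.864500+0.836300))/(1+1/100) = 8247/10000 ≈ 0.824700
step 8 [4y] bond c/2=27/800: DF=(4116671/4000000 − 27/800·(0.984800+0.957800+0.929800+0.886300+0.864500+0.836300+0.824700))/(1+27/800) = 494/625 ≈ 0.790400

1 1/2 1231/1250
2 1 4789/5000
3 3/2 4649/5000
4 2 8863/10000
5 5/2 1729/2000
6 3 8363/10000
7 7/2 8247/10000
8 4 494/625
s(2.5y) = (1/(1729/2000) − 1)/(5/2) = 542/8645 ≈ 6.2695%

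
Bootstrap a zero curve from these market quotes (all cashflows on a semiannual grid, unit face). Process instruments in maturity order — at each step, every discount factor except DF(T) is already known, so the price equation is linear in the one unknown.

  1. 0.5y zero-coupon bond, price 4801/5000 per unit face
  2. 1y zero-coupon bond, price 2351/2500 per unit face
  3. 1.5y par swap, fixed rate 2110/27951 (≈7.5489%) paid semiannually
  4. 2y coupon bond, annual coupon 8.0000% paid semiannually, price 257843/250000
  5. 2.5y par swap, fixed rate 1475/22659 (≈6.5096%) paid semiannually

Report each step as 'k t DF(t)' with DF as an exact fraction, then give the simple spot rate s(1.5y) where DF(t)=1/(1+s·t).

1 1/2 4801/5000
2 1 2351/2500
3 3/2 1789/2000
4 2 4421/5000
5 5/2 341/400
s(1.5y) = (1/(1789/2000) − 1)/(3/2) = 422/5367 ≈ 7.8629%

step 1 [0.5y] zero: DF = P = 4801/5000 ≈ 0.960200
step 2 [1y] zero: DF = P = 2351/2500 ≈ 0.940400
step 3 [1.5y] swap r/2=1055/27951: DF=(1 − 1055/27951·(0.960200+0.940400))/(1+1055/27951) = 1789/2000 ≈ 0.894500
step 4 [2y] bond c/2=1/25: DF=(257843/250000 − 1/25·(0.960200+0.940400+0.894500))/(1+1/25) = 4421/5000 ≈ 0.884200
step 5 [2.5y] swap r/2=1475/45318: DF=(1 − 1475/45318·(0.960200+0.940400+0.894500+0.884200))/(1+1475/45318) = 341/400 ≈ 0.852500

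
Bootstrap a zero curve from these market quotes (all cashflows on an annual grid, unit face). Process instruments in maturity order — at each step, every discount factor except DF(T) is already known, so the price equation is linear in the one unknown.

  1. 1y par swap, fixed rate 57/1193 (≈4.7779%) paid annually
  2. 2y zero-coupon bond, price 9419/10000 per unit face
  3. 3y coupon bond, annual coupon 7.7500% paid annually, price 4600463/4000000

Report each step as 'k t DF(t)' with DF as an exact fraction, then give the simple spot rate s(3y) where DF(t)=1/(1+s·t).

1 1 1193/1250
2 2 9419/10000
3 3 931/1000
s(3y) = (1/(931/1000) − 1)/(3) = 23/931 ≈ 2.4705%

step 1 [1y] swap r/1=57/1193: DF=(1 − 57/1193·(0))/(1+57/1193) = 1193/1250 ≈ 0.954400
step 2 [2y] zero: DF = P = 9419/10000 ≈ 0.941900
step 3 [3y] bond c/1=31/400: DF=(4600463/4000000 − 31/400·(0.954400+0.941900))/(1+31/400) = 931/1000 ≈ 0.931000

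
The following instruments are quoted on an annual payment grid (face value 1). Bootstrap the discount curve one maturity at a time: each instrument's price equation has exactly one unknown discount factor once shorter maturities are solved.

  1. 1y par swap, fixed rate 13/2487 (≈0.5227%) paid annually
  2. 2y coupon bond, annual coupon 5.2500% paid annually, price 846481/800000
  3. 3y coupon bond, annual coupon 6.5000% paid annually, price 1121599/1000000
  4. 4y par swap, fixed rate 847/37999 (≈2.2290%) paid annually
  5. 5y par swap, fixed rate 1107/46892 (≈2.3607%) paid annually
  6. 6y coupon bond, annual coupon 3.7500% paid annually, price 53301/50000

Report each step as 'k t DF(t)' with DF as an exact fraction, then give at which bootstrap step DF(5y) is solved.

1 1 2487/2500
2 2 9557/10000
3 3 9341/10000
4 4 9153/10000
5 5 8893/10000
6 6 429/500
DF(5y) is solved at step 5

step 1 [1y] swap r/1=13/2487: DF=(1 − 13/2487·(0))/(1+13/2487) = 2487/2500 ≈ 0.994800
step 2 [2y] bond c/1=21/400: DF=(846481/800000 − 21/400·(0.994800))/(1+21/400) = 9557/10000 ≈ 0.955700
step 3 [3y] bond c/1=13/200: DF=(1121599/1000000 − 13/200·(0.994800+0.955700))/(1+13/200) = 9341/10000 ≈ 0.934100
step 4 [4y] swap r/1=847/37999: DF=(1 − 847/37999·(0.994800+0.955700+0.934100))/(1+847/37999) = 9153/10000 ≈ 0.915300
step 5 [5y] swap r/1=1107/46892: DF=(1 − 1107/46892·(0.994800+0.955700+0.934100+0.915300))/(1+1107/46892) = 8893/10000 ≈ 0.889300
step 6 [6y] bond c/1=3/80: DF=(53301/50000 − 3/80·(0.994800+0.955700+0.934100+0.915300+0.889300))/(1+3/80) = 429/500 ≈ 0.858000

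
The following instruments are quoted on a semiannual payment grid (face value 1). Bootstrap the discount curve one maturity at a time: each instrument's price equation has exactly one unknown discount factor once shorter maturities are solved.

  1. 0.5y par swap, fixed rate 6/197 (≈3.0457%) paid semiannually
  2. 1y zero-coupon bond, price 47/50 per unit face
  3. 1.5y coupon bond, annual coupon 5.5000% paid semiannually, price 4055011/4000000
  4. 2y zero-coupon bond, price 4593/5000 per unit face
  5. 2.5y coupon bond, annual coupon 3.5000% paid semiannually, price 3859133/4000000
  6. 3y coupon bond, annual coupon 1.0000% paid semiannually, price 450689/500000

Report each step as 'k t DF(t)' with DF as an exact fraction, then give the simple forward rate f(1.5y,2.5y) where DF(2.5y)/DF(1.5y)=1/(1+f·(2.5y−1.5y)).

1 1/2 197/200
2 1 47/50
3 3/2 9351/10000
4 2 4593/5000
5 5/2 552/625
6 3 8737/10000
f(1.5y,2.5y) = ((9351/10000)/(552/625) − 1)/(1) = 173/2944 ≈ 5.8764%

step 1 [0.5y] swap r/2=3/197: DF=(1 − 3/197·(0))/(1+3/197) = 197/200 ≈ 0.985000
step 2 [1y] zero: DF = P = 47/50 ≈ 0.940000
step 3 [1.5y] bond c/2=11/400: DF=(4055011/4000000 − 11/400·(0.985000+0.940000))/(1+11/400) = 9351/10000 ≈ 0.935100
step 4 [2y] zero: DF = P = 4593/5000 ≈ 0.918600
step 5 [2.5y] bond c/2=7/400: DF=(3859133/4000000 − 7/400·(0.985000+0.940000+0.935100+0.918600))/(1+7/400) = 552/625 ≈ 0.883200
step 6 [3y] bond c/2=1/200: DF=(450689/500000 − 1/200·(0.985000+0.940000+0.935100+0.918600+0.883200))/(1+1/200) = 8737/10000 ≈ 0.873700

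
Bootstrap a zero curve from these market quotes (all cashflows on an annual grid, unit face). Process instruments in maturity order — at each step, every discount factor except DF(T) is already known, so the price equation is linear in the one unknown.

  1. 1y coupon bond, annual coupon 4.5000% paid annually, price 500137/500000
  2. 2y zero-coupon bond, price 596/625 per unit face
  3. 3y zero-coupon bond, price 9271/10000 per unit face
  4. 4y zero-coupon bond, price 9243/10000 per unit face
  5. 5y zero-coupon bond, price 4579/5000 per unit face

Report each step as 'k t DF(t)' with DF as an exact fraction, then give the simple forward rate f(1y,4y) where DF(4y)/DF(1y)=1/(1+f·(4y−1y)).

1 1 2393/2500
2 2 596/625
3 3 9271/10000
4 4 9243/10000
5 5 4579/5000
f(1y,4y) = ((2393/2500)/(9243/10000) − 1)/(3) = 329/27729 ≈ 1.1865%

step 1 [1y] bond c/1=9/200: DF=(500137/500000 − 9/200·(0))/(1+9/200) = 2393/2500 ≈ 0.957200
step 2 [2y] zero: DF = P = 596/625 ≈ 0.953600
step 3 [3y] zero: DF = P = 9271/10000 ≈ 0.927100
step 4 [4y] zero: DF = P = 9243/10000 ≈ 0.924300
step 5 [5y] zero: DF = P = 4579/5000 ≈ 0.915800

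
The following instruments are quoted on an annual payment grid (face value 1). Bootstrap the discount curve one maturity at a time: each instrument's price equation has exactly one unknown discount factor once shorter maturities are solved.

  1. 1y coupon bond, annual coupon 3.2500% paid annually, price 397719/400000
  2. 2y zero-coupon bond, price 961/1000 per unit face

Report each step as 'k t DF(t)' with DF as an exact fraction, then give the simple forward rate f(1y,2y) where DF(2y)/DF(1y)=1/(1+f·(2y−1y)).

step 1 [1y] bond c/1=13/400: DF=(397719/400000 − 13/400·(0))/(1+13/400) = 963/1000 ≈ 0.963000
step 2 [2y] zero: DF = P = 961/1000 ≈ 0.961000

1 1 963/1000
2 2 961/1000
f(1y,2y) = ((963/1000)/(961/1000) − 1)/(1) = 2/961 ≈ 0.2081%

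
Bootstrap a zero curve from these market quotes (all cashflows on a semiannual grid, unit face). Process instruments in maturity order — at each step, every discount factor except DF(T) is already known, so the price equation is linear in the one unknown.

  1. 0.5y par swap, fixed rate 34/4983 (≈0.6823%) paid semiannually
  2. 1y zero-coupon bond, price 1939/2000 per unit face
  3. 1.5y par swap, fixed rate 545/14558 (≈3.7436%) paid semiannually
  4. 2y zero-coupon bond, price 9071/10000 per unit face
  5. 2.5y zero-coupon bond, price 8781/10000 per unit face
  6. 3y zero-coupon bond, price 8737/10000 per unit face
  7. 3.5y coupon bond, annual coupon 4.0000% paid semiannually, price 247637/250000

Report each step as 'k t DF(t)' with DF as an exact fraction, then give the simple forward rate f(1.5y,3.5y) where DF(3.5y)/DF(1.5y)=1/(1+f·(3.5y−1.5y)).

1 1/2 4983/5000
2 1 1939/2000
3 3/2 1891/2000
4 2 9071/10000
5 5/2 8781/10000
6 3 8737/10000
7 7/2 8619/10000
f(1.5y,3.5y) = ((1891/2000)/(8619/10000) − 1)/(2) = 418/8619 ≈ 4.8498%

step 1 [0.5y] swap r/2=17/4983: DF=(1 − 17/4983·(0))/(1+17/4983) = 4983/5000 ≈ 0.996600
step 2 [1y] zero: DF = P = 1939/2000 ≈ 0.969500
step 3 [1.5y] swap r/2=545/29116: DF=(1 − 545/29116·(0.996600+0.969500))/(1+545/29116) = 1891/2000 ≈ 0.945500
step 4 [2y] zero: DF = P = 9071/10000 ≈ 0.907100
step 5 [2.5y] zero: DF = P = 8781/10000 ≈ 0.878100
step 6 [3y] zero: DF = P = 8737/10000 ≈ 0.873700
step 7 [3.5y] bond c/2=1/50: DF=(247637/250000 − 1/50·(0.996600+0.969500+0.945500+0.907100+0.878100+0.873700))/(1+1/50) = 8619/10000 ≈ 0.861900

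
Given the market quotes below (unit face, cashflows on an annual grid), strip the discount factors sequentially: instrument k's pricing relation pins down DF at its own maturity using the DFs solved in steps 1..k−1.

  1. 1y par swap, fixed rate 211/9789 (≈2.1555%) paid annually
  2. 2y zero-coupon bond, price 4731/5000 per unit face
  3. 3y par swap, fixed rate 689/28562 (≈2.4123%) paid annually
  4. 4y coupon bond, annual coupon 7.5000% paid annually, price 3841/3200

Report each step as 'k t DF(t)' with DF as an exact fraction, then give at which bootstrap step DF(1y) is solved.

1 1 9789/10000
2 2 4731/5000
3 3 9311/10000
4 4 9173/10000
DF(1y) is solved at step 1

step 1 [1y] swap r/1=211/9789: DF=(1 − 211/9789·(0))/(1+211/9789) = 9789/10000 ≈ 0.978900
step 2 [2y] zero: DF = P = 4731/5000 ≈ 0.946200
step 3 [3y] swap r/1=689/28562: DF=(1 − 689/28562·(0.978900+0.946200))/(1+689/28562) = 9311/10000 ≈ 0.931100
step 4 [4y] bond c/1=3/40: DF=(3841/3200 − 3/40·(0.978900+0.946200+0.931100))/(1+3/40) = 9173/10000 ≈ 0.917300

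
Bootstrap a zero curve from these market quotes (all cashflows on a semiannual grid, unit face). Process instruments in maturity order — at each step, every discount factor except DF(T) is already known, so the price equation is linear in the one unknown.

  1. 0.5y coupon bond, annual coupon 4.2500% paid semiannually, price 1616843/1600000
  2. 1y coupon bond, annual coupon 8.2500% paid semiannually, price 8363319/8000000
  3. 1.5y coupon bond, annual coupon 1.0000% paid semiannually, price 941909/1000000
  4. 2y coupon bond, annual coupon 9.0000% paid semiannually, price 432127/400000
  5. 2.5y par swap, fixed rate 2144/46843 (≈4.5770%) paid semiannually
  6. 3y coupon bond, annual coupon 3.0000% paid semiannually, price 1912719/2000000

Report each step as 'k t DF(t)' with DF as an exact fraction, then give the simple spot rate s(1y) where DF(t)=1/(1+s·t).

step 1 [0.5y] bond c/2=17/800: DF=(1616843/1600000 − 17/800·(0))/(1+17/800) = 1979/2000 ≈ 0.989500
step 2 [1y] bond c/2=33/800: DF=(8363319/8000000 − 33/800·(0.989500))/(1+33/800) = 603/625 ≈ 0.964800
step 3 [1.5y] bond c/2=1/200: DF=(941909/1000000 − 1/200·(0.989500+0.964800))/(1+1/200) = 371/400 ≈ 0.927500
step 4 [2y] bond c/2=9/200: DF=(432127/400000 − 9/200·(0.989500+0.964800+0.927500))/(1+9/200) = 9097/10000 ≈ 0.909700
step 5 [2.5y] swap r/2=1072/46843: DF=(1 − 1072/46843·(0.989500+0.964800+0.927500+0.909700))/(1+1072/46843) = 558/625 ≈ 0.892800
step 6 [3y] bond c/2=3/200: DF=(1912719/2000000 − 3/200·(0.989500+0.964800+0.927500+0.909700+0.892800))/(1+3/200) = 873/1000 ≈ 0.873000

1 1/2 1979/2000
2 1 603/625
3 3/2 371/400
4 2 9097/10000
5 5/2 558/625
6 3 873/1000
s(1y) = (1/(603/625) − 1)/(1) = 22/603 ≈ 3.6484%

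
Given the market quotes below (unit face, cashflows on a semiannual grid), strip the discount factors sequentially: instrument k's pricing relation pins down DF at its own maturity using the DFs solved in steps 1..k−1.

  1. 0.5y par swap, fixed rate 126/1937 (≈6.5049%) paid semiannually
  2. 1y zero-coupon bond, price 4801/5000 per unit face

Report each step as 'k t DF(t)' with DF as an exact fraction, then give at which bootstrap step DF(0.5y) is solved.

step 1 [0.5y] swap r/2=63/1937: DF=(1 − 63/1937·(0))/(1+63/1937) = 1937/2000 ≈ 0.968500
step 2 [1y] zero: DF = P = 4801/5000 ≈ 0.960200

1 1/2 1937/2000
2 1 4801/5000
DF(0.5y) is solved at step 1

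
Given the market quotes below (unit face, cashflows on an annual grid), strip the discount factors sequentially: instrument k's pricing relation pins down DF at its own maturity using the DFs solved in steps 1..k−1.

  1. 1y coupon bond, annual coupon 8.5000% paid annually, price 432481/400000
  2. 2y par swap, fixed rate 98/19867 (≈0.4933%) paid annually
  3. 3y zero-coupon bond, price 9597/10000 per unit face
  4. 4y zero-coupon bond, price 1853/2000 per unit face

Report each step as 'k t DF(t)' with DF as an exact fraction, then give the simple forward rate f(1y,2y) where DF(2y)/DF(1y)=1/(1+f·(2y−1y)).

1 1 1993/2000
2 2 4951/5000
3 3 9597/10000
4 4 1853/2000
f(1y,2y) = ((1993/2000)/(4951/5000) − 1)/(1) = 63/9902 ≈ 0.6362%

step 1 [1y] bond c/1=17/200: DF=(432481/400000 − 17/200·(0))/(1+17/200) = 1993/2000 ≈ 0.996500
step 2 [2y] swap r/1=98/19867: DF=(1 − 98/19867·(0.996500))/(1+98/19867) = 4951/5000 ≈ 0.990200
step 3 [3y] zero: DF = P = 9597/10000 ≈ 0.959700
step 4 [4y] zero: DF = P = 1853/2000 ≈ 0.926500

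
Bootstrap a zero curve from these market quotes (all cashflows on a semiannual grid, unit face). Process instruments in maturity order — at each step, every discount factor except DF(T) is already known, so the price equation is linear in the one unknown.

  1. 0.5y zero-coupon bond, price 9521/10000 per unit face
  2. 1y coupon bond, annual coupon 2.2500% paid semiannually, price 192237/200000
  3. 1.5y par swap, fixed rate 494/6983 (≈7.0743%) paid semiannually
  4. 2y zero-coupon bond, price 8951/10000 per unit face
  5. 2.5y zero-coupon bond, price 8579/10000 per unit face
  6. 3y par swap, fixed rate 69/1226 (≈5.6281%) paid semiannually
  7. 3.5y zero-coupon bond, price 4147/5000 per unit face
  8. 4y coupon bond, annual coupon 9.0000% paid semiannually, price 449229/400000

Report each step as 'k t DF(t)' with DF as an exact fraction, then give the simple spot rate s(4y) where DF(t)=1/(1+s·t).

step 1 [0.5y] zero: DF = P = 9521/10000 ≈ 0.952100
step 2 [1y] bond c/2=9/800: DF=(192237/200000 − 9/800·(0.952100))/(1+9/800) = 9399/10000 ≈ 0.939900
step 3 [1.5y] swap r/2=247/6983: DF=(1 − 247/6983·(0.952100+0.939900))/(1+247/6983) = 2253/2500 ≈ 0.901200
step 4 [2y] zero: DF = P = 8951/10000 ≈ 0.895100
step 5 [2.5y] zero: DF = P = 8579/10000 ≈ 0.857900
step 6 [3y] swap r/2=69/2452: DF=(1 − 69/2452·(0.952100+0.939900+0.901200+0.895100+0.857900))/(1+69/2452) = 4241/5000 ≈ 0.848200
step 7 [3.5y] zero: DF = P = 4147/5000 ≈ 0.829400
step 8 [4y] bond c/2=9/200: DF=(449229/400000 − 9/200·(0.952100+0.939900+0.901200+0.895100+0.857900+0.848200+0.829400))/(1+9/200) = 8067/10000 ≈ 0.806700

1 1/2 9521/10000
2 1 9399/10000
3 3/2 2253/2500
4 2 8951/10000
5 5/2 8579/10000
6 3 4241/5000
7 7/2 4147/5000
8 4 8067/10000
s(4y) = (1/(8067/10000) − 1)/(4) = 1933/32268 ≈ 5.9905%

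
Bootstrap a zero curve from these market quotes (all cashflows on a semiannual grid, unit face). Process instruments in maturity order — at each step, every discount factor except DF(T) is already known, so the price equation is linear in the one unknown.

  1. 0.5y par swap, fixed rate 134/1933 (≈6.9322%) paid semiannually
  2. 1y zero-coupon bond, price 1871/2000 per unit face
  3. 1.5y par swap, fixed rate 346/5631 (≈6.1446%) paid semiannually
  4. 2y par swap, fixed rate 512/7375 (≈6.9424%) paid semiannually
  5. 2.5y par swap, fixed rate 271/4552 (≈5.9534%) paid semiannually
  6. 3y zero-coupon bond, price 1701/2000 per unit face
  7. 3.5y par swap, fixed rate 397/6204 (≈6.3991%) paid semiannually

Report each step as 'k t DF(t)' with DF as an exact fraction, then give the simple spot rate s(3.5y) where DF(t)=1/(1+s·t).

step 1 [0.5y] swap r/2=67/1933: DF=(1 − 67/1933·(0))/(1+67/1933) = 1933/2000 ≈ 0.966500
step 2 [1y] zero: DF = P = 1871/2000 ≈ 0.935500
step 3 [1.5y] swap r/2=173/5631: DF=(1 − 173/5631·(0.966500+0.935500))/(1+173/5631) = 1827/2000 ≈ 0.913500
step 4 [2y] swap r/2=256/7375: DF=(1 − 256/7375·(0.966500+0.935500+0.913500))/(1+256/7375) = 109/125 ≈ 0.872000
step 5 [2.5y] swap r/2=271/9104: DF=(1 − 271/9104·(0.966500+0.935500+0.913500+0.872000))/(1+271/9104) = 1729/2000 ≈ 0.864500
step 6 [3y] zero: DF = P = 1701/2000 ≈ 0.850500
step 7 [3.5y] swap r/2=397/12408: DF=(1 − 397/12408·(0.966500+0.935500+0.913500+0.872000+0.864500+0.850500))/(1+397/12408) = 1603/2000 ≈ 0.801500

1 1/2 1933/2000
2 1 1871/2000
3 3/2 1827/2000
4 2 109/125
5 5/2 1729/2000
6 3 1701/2000
7 7/2 1603/2000
s(3.5y) = (1/(1603/2000) − 1)/(7/2) = 794/11221 ≈ 7.0760%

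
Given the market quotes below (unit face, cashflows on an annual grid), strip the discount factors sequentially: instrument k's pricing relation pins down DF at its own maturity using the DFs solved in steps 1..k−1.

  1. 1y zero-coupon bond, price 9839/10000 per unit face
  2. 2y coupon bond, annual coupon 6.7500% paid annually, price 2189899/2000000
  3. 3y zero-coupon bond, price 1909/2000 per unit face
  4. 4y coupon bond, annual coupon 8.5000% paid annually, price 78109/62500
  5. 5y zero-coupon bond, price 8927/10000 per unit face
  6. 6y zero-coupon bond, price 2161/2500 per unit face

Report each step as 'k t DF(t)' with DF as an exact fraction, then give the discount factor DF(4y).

1 1 9839/10000
2 2 1927/2000
3 3 1909/2000
4 4 1849/2000
5 5 8927/10000
6 6 2161/2500
DF(4y) = 1849/2000 ≈ 0.924500

step 1 [1y] zero: DF = P = 9839/10000 ≈ 0.983900
step 2 [2y] bond c/1=27/400: DF=(2189899/2000000 − 27/400·(0.983900))/(1+27/400) = 1927/2000 ≈ 0.963500
step 3 [3y] zero: DF = P = 1909/2000 ≈ 0.954500
step 4 [4y] bond c/1=17/200: DF=(78109/62500 − 17/200·(0.983900+0.963500+0.954500))/(1+17/200) = 1849/2000 ≈ 0.924500
step 5 [5y] zero: DF = P = 8927/10000 ≈ 0.892700
step 6 [6y] zero: DF = P = 2161/2500 ≈ 0.864400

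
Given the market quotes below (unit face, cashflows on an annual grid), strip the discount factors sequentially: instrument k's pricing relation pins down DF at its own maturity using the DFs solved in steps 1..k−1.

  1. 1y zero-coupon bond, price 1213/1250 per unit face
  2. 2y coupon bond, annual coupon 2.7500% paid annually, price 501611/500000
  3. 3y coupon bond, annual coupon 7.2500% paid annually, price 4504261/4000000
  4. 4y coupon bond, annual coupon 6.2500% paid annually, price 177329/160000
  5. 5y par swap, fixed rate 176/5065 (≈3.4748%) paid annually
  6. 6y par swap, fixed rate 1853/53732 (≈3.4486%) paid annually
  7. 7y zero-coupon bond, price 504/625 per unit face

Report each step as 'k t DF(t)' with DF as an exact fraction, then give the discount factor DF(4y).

step 1 [1y] zero: DF = P = 1213/1250 ≈ 0.970400
step 2 [2y] bond c/1=11/400: DF=(501611/500000 − 11/400·(0.970400))/(1+11/400) = 594/625 ≈ 0.950400
step 3 [3y] bond c/1=29/400: DF=(4504261/4000000 − 29/400·(0.970400+0.950400))/(1+29/400) = 9201/10000 ≈ 0.920100
step 4 [4y] bond c/1=1/16: DF=(177329/160000 − 1/16·(0.970400+0.950400+0.920100))/(1+1/16) = 219/250 ≈ 0.876000
step 5 [5y] swap r/1=176/5065: DF=(1 − 176/5065·(0.970400+0.950400+0.920100+0.876000))/(1+176/5065) = 526/625 ≈ 0.841600
step 6 [6y] swap r/1=1853/53732: DF=(1 − 1853/53732·(0.970400+0.950400+0.920100+0.876000+0.841600))/(1+1853/53732) = 8147/10000 ≈ 0.814700
step 7 [7y] zero: DF = P = 504/625 ≈ 0.806400

1 1 1213/1250
2 2 594/625
3 3 9201/10000
4 4 219/250
5 5 526/625
6 6 8147/10000
7 7 504/625
DF(4y) = 219/250 ≈ 0.876000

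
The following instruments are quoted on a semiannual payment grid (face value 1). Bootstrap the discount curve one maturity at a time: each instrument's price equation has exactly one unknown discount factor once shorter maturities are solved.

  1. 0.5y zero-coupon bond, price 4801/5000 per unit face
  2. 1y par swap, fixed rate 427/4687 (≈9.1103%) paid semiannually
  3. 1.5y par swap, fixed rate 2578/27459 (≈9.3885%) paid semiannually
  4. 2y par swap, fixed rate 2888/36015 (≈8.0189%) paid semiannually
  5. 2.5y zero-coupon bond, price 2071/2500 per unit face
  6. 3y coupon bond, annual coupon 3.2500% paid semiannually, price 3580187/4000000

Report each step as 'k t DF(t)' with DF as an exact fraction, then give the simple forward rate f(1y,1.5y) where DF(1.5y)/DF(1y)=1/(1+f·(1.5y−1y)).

1 1/2 4801/5000
2 1 4573/5000
3 3/2 8711/10000
4 2 2139/2500
5 5/2 2071/2500
6 3 8099/10000
f(1y,1.5y) = ((4573/5000)/(8711/10000) − 1)/(1/2) = 870/8711 ≈ 9.9874%

step 1 [0.5y] zero: DF = P = 4801/5000 ≈ 0.960200
step 2 [1y] swap r/2=427/9374: DF=(1 − 427/9374·(0.960200))/(1+427/9374) = 4573/5000 ≈ 0.914600
step 3 [1.5y] swap r/2=1289/27459: DF=(1 − 1289/27459·(0.960200+0.914600))/(1+1289/27459) = 8711/10000 ≈ 0.871100
step 4 [2y] swap r/2=1444/36015: DF=(1 − 1444/36015·(0.960200+0.914600+0.871100))/(1+1444/36015) = 2139/2500 ≈ 0.855600
step 5 [2.5y] zero: DF = P = 2071/2500 ≈ 0.828400
step 6 [3y] bond c/2=13/800: DF=(3580187/4000000 − 13/800·(0.960200+0.914600+0.871100+0.855600+0.828400))/(1+13/800) = 8099/10000 ≈ 0.809900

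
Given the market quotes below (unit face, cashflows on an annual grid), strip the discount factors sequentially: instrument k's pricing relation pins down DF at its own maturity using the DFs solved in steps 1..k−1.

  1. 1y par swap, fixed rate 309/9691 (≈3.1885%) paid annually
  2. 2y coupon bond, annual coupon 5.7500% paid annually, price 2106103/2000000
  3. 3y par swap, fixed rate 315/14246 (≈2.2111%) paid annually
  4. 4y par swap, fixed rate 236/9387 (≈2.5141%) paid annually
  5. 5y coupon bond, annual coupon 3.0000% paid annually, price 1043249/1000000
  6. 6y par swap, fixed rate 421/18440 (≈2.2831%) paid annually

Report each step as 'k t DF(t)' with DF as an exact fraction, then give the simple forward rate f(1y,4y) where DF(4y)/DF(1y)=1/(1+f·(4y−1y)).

step 1 [1y] swap r/1=309/9691: DF=(1 − 309/9691·(0))/(1+309/9691) = 9691/10000 ≈ 0.969100
step 2 [2y] bond c/1=23/400: DF=(2106103/2000000 − 23/400·(0.969100))/(1+23/400) = 9431/10000 ≈ 0.943100
step 3 [3y] swap r/1=315/14246: DF=(1 − 315/14246·(0.969100+0.943100))/(1+315/14246) = 937/1000 ≈ 0.937000
step 4 [4y] swap r/1=236/9387: DF=(1 − 236/9387·(0.969100+0.943100+0.937000))/(1+236/9387) = 566/625 ≈ 0.905600
step 5 [5y] bond c/1=3/100: DF=(1043249/1000000 − 3/100·(0.969100+0.943100+0.937000+0.905600))/(1+3/100) = 1807/2000 ≈ 0.903500
step 6 [6y] swap r/1=421/18440: DF=(1 − 421/18440·(0.969100+0.943100+0.937000+0.905600+0.903500))/(1+421/18440) = 8737/10000 ≈ 0.873700

1 1 9691/10000
2 2 9431/10000
3 3 937/1000
4 4 566/625
5 5 1807/2000
6 6 8737/10000
f(1y,4y) = ((9691/10000)/(566/625) − 1)/(3) = 635/27168 ≈ 2.3373%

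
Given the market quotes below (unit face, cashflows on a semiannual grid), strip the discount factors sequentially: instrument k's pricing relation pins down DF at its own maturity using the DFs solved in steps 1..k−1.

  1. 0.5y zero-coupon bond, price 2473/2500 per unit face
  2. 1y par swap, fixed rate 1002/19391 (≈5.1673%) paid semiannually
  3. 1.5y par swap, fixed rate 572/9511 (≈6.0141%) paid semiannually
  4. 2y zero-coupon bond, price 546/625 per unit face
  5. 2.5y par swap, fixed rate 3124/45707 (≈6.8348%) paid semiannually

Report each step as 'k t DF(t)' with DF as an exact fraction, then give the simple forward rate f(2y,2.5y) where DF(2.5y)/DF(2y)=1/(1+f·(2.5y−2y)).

step 1 [0.5y] zero: DF = P = 2473/2500 ≈ 0.989200
step 2 [1y] swap r/2=501/19391: DF=(1 − 501/19391·(0.989200))/(1+501/19391) = 9499/10000 ≈ 0.949900
step 3 [1.5y] swap r/2=286/9511: DF=(1 − 286/9511·(0.989200+0.949900))/(1+286/9511) = 4571/5000 ≈ 0.914200
step 4 [2y] zero: DF = P = 546/625 ≈ 0.873600
step 5 [2.5y] swap r/2=1562/45707: DF=(1 − 1562/45707·(0.989200+0.949900+0.914200+0.873600))/(1+1562/45707) = 4219/5000 ≈ 0.843800

1 1/2 2473/2500
2 1 9499/10000
3 3/2 4571/5000
4 2 546/625
5 5/2 4219/5000
f(2y,2.5y) = ((546/625)/(4219/5000) − 1)/(1/2) = 298/4219 ≈ 7.0633%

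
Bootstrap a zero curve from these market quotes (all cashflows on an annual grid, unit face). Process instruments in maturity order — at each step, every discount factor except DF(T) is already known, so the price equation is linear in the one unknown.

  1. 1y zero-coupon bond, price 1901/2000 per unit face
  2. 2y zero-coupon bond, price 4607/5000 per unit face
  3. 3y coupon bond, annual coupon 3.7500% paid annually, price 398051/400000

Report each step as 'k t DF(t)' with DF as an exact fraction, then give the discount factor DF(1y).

1 1 1901/2000
2 2 4607/5000
3 3 1783/2000
DF(1y) = 1901/2000 ≈ 0.950500

step 1 [1y] zero: DF = P = 1901/2000 ≈ 0.950500
step 2 [2y] zero: DF = P = 4607/5000 ≈ 0.921400
step 3 [3y] bond c/1=3/80: DF=(398051/400000 − 3/80·(0.950500+0.921400))/(1+3/80) = 1783/2000 ≈ 0.891500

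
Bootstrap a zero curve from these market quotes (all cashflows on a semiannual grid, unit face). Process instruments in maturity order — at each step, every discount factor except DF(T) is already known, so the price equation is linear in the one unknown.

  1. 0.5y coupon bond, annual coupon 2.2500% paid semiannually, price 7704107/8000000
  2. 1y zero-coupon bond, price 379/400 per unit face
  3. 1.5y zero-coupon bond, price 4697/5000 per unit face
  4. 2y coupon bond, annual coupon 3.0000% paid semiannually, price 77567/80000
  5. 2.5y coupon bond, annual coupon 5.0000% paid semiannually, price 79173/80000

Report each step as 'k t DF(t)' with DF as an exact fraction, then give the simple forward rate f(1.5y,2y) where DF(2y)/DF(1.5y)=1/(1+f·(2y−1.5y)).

1 1/2 9523/10000
2 1 379/400
3 3/2 4697/5000
4 2 9133/10000
5 5/2 437/500
f(1.5y,2y) = ((4697/5000)/(9133/10000) − 1)/(1/2) = 522/9133 ≈ 5.7155%

step 1 [0.5y] bond c/2=9/800: DF=(7704107/8000000 − 9/800·(0))/(1+9/800) = 9523/10000 ≈ 0.952300
step 2 [1y] zero: DF = P = 379/400 ≈ 0.947500
step 3 [1.5y] zero: DF = P = 4697/5000 ≈ 0.939400
step 4 [2y] bond c/2=3/200: DF=(77567/80000 − 3/200·(0.952300+0.947500+0.939400))/(1+3/200) = 9133/10000 ≈ 0.913300
step 5 [2.5y] bond c/2=1/40: DF=(79173/80000 − 1/40·(0.952300+0.947500+0.939400+0.913300))/(1+1/40) = 437/500 ≈ 0.874000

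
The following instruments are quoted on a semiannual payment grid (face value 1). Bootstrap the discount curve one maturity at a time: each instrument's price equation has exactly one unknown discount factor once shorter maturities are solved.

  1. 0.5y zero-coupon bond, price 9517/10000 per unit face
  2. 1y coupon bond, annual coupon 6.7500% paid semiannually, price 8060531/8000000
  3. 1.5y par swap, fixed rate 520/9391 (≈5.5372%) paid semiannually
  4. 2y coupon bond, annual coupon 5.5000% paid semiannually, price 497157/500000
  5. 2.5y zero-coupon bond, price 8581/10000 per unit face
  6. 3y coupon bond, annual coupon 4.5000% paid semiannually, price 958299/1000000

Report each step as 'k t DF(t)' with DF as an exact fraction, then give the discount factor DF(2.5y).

step 1 [0.5y] zero: DF = P = 9517/10000 ≈ 0.951700
step 2 [1y] bond c/2=27/800: DF=(8060531/8000000 − 27/800·(0.951700))/(1+27/800) = 2359/2500 ≈ 0.943600
step 3 [1.5y] swap r/2=260/9391: DF=(1 − 260/9391·(0.951700+0.943600))/(1+260/9391) = 461/500 ≈ 0.922000
step 4 [2y] bond c/2=11/400: DF=(497157/500000 − 11/400·(0.951700+0.943600+0.922000))/(1+11/400) = 8923/10000 ≈ 0.892300
step 5 [2.5y] zero: DF = P = 8581/10000 ≈ 0.858100
step 6 [3y] bond c/2=9/400: DF=(958299/1000000 − 9/400·(0.951700+0.943600+0.922000+0.892300+0.858100))/(1+9/400) = 8367/10000 ≈ 0.836700

1 1/2 9517/10000
2 1 2359/2500
3 3/2 461/500
4 2 8923/10000
5 5/2 8581/10000
6 3 8367/10000
DF(2.5y) = 8581/10000 ≈ 0.858100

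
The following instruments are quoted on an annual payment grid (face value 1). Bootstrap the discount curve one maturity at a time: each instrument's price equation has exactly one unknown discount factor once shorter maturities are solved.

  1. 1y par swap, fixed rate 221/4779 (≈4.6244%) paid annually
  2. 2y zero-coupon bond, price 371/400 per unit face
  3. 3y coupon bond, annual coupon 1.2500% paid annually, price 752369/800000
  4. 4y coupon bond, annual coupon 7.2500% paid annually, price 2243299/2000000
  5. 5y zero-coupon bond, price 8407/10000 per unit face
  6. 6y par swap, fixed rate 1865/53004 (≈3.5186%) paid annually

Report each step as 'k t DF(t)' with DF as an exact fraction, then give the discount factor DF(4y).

step 1 [1y] swap r/1=221/4779: DF=(1 − 221/4779·(0))/(1+221/4779) = 4779/5000 ≈ 0.955800
step 2 [2y] zero: DF = P = 371/400 ≈ 0.927500
step 3 [3y] bond c/1=1/80: DF=(752369/800000 − 1/80·(0.955800+0.927500))/(1+1/80) = 566/625 ≈ 0.905600
step 4 [4y] bond c/1=29/400: DF=(2243299/2000000 − 29/400·(0.955800+0.927500+0.905600))/(1+29/400) = 8573/10000 ≈ 0.857300
step 5 [5y] zero: DF = P = 8407/10000 ≈ 0.840700
step 6 [6y] swap r/1=1865/53004: DF=(1 − 1865/53004·(0.955800+0.927500+0.905600+0.857300+0.840700))/(1+1865/53004) = 1627/2000 ≈ 0.813500

1 1 4779/5000
2 2 371/400
3 3 566/625
4 4 8573/10000
5 5 8407/10000
6 6 1627/2000
DF(4y) = 8573/10000 ≈ 0.857300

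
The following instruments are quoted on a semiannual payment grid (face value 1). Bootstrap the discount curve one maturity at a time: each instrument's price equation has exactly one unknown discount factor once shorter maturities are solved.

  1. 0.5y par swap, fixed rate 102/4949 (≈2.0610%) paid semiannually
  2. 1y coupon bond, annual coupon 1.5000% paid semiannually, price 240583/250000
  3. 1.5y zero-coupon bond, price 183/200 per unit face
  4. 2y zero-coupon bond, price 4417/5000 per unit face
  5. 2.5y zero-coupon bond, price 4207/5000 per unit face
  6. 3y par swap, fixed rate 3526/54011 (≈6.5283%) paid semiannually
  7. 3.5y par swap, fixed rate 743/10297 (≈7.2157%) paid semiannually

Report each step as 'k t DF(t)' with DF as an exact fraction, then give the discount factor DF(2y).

step 1 [0.5y] swap r/2=51/4949: DF=(1 − 51/4949·(0))/(1+51/4949) = 4949/5000 ≈ 0.989800
step 2 [1y] bond c/2=3/400: DF=(240583/250000 − 3/400·(0.989800))/(1+3/400) = 4739/5000 ≈ 0.947800
step 3 [1.5y] zero: DF = P = 183/200 ≈ 0.915000
step 4 [2y] zero: DF = P = 4417/5000 ≈ 0.883400
step 5 [2.5y] zero: DF = P = 4207/5000 ≈ 0.841400
step 6 [3y] swap r/2=1763/54011: DF=(1 − 1763/54011·(0.989800+0.947800+0.915000+0.883400+0.841400))/(1+1763/54011) = 8237/10000 ≈ 0.823700
step 7 [3.5y] swap r/2=743/20594: DF=(1 − 743/20594·(0.989800+0.947800+0.915000+0.883400+0.841400+0.823700))/(1+743/20594) = 7771/10000 ≈ 0.777100

1 1/2 4949/5000
2 1 4739/5000
3 3/2 183/200
4 2 4417/5000
5 5/2 4207/5000
6 3 8237/10000
7 7/2 7771/10000
DF(2y) = 4417/5000 ≈ 0.883400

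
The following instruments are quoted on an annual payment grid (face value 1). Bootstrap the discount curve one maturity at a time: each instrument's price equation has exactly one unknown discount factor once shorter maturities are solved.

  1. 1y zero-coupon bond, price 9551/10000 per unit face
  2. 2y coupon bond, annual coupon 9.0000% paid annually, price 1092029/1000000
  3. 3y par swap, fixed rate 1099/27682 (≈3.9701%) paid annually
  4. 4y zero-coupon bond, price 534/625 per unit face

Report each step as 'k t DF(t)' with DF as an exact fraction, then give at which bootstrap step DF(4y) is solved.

step 1 [1y] zero: DF = P = 9551/10000 ≈ 0.955100
step 2 [2y] bond c/1=9/100: DF=(1092029/1000000 − 9/100·(0.955100))/(1+9/100) = 923/1000 ≈ 0.923000
step 3 [3y] swap r/1=1099/27682: DF=(1 − 1099/27682·(0.955100+0.923000))/(1+1099/27682) = 8901/10000 ≈ 0.890100
step 4 [4y] zero: DF = P = 534/625 ≈ 0.854400

1 1 9551/10000
2 2 923/1000
3 3 8901/10000
4 4 534/625
DF(4y) is solved at step 4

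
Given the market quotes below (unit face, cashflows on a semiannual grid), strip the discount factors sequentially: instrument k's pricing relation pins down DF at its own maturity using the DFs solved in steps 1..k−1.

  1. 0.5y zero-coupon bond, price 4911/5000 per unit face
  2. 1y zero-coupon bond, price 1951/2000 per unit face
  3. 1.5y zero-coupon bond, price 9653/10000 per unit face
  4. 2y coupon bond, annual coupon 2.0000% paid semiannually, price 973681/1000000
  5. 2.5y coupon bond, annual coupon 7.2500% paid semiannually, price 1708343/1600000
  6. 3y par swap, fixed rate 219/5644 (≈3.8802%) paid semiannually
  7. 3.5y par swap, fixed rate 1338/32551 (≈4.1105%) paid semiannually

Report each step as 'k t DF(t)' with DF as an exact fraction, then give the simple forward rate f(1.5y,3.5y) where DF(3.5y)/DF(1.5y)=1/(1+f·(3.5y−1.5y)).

1 1/2 4911/5000
2 1 1951/2000
3 3/2 9653/10000
4 2 9351/10000
5 5/2 4477/5000
6 3 1781/2000
7 7/2 4331/5000
f(1.5y,3.5y) = ((9653/10000)/(4331/5000) − 1)/(2) = 991/17324 ≈ 5.7204%

step 1 [0.5y] zero: DF = P = 4911/5000 ≈ 0.982200
step 2 [1y] zero: DF = P = 1951/2000 ≈ 0.975500
step 3 [1.5y] zero: DF = P = 9653/10000 ≈ 0.965300
step 4 [2y] bond c/2=1/100: DF=(973681/1000000 − 1/100·(0.982200+0.975500+0.965300))/(1+1/100) = 9351/10000 ≈ 0.935100
step 5 [2.5y] bond c/2=29/800: DF=(1708343/1600000 − 29/800·(0.982200+0.975500+0.965300+0.935100))/(1+29/800) = 4477/5000 ≈ 0.895400
step 6 [3y] swap r/2=219/11288: DF=(1 − 219/11288·(0.982200+0.975500+0.965300+0.935100+0.895400))/(1+219/11288) = 1781/2000 ≈ 0.890500
step 7 [3.5y] swap r/2=669/32551: DF=(1 − 669/32551·(0.982200+0.975500+0.965300+0.935100+0.895400+0.890500))/(1+669/32551) = 4331/5000 ≈ 0.866200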